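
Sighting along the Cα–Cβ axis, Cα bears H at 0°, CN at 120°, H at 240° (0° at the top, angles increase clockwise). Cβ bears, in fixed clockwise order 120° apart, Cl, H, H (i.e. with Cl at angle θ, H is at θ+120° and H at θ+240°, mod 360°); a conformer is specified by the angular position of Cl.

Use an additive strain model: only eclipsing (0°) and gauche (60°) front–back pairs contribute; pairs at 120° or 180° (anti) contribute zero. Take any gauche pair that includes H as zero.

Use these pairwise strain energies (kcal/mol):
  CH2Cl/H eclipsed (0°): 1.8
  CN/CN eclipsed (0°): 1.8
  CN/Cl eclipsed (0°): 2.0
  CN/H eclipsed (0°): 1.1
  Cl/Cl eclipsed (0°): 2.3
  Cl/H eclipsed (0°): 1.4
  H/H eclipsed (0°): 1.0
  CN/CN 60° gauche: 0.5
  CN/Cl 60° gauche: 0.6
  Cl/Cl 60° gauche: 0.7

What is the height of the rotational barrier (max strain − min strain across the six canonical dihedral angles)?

Cl at 0° (eclipsed): H(0°)/Cl(0°) eclipsed 1.4; CN(120°)/H(120°) eclipsed 1.1; H(240°)/H(240°) eclipsed 1.0 → 3.5 kcal/mol.
Cl at 60° (staggered): CN(120°)/Cl(60°) gauche 0.6 → 0.6 kcal/mol.
Cl at 120° (eclipsed): H(0°)/H(0°) eclipsed 1.0; CN(120°)/Cl(120°) eclipsed 2.0; H(240°)/H(240°) eclipsed 1.0 → 4.0 kcal/mol.
Cl at 180° (staggered): CN(120°)/Cl(180°) gauche 0.6 → 0.6 kcal/mol.
Cl at 240° (eclipsed): H(0°)/H(0°) eclipsed 1.0; CN(120°)/H(120°) eclipsed 1.1; H(240°)/Cl(240°) eclipsed 1.4 → 3.5 kcal/mol.
Cl at 300° (staggered): no non-H gauche contacts → 0.0 kcal/mol.
Max at 120° (4.0 kcal/mol), min at 300° (0.0 kcal/mol); barrier = 4.0 kcal/mol.

4.0 kcal/mol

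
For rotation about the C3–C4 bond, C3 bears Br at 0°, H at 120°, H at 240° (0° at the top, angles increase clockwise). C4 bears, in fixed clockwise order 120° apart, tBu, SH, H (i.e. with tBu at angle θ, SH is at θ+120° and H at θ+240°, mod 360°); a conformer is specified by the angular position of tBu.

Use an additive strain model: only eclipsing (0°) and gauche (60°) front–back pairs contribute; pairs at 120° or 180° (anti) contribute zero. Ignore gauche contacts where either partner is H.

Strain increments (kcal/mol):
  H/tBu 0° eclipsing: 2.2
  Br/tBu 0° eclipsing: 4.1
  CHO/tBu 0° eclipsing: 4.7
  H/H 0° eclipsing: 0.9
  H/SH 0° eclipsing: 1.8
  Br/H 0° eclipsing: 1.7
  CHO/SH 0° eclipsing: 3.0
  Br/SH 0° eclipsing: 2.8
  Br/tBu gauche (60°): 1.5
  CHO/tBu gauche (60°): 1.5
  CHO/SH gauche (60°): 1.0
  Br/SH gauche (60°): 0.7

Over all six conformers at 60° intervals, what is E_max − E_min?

tBu at 0° (eclipsed): Br–tBu eclipsed, H–SH eclipsed, H–H eclipsed; 4.1 + 1.8 + 0.9 = 6.8 kcal/mol.
tBu at 60° (staggered): Br–tBu gauche; 1.5 = 1.5 kcal/mol.
tBu at 120° (eclipsed): Br–H eclipsed, H–tBu eclipsed, H–SH eclipsed; 1.7 + 2.2 + 1.8 = 5.7 kcal/mol.
tBu at 180° (staggered): Br–SH gauche; 0.7 = 0.7 kcal/mol.
tBu at 240° (eclipsed): Br–SH eclipsed, H–H eclipsed, H–tBu eclipsed; 2.8 + 0.9 + 2.2 = 5.9 kcal/mol.
tBu at 300° (staggered): Br–tBu gauche, Br–SH gauche; 1.5 + 0.7 = 2.2 kcal/mol.
Max at 0° (6.8 kcal/mol), min at 180° (0.7 kcal/mol); barrier = 6.1 kcal/mol.

6.1 kcal/mol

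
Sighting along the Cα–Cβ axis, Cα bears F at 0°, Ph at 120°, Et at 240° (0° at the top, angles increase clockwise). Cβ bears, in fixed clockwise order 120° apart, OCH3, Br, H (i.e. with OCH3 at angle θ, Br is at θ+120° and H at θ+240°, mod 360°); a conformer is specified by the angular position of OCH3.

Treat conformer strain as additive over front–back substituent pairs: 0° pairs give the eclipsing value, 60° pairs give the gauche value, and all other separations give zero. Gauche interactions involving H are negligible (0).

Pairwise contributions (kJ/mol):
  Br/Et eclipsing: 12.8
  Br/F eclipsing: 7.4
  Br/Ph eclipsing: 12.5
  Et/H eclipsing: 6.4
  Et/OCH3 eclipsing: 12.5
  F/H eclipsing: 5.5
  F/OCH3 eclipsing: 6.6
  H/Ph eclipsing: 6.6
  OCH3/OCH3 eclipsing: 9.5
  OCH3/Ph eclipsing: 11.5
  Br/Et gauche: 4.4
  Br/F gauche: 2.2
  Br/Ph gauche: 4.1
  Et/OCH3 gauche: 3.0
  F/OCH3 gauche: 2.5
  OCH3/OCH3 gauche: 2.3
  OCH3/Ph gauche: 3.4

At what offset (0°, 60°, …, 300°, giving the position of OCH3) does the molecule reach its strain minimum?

OCH3 at 0° is eclipsed. F at 0° is eclipsed with OCH3 at 0° (6.6); Ph at 120° is eclipsed with Br at 120° (12.5); Et at 240° is eclipsed with H at 240° (6.4). Total 25.5 kJ/mol.
OCH3 at 60° is staggered. F at 0° is gauche with OCH3 at 60° (2.5); Ph at 120° is gauche with OCH3 at 60° (3.4); Ph at 120° is gauche with Br at 180° (4.1); Et at 240° is gauche with Br at 180° (4.4). Total 14.4 kJ/mol.
OCH3 at 120° is eclipsed. F at 0° is eclipsed with H at 0° (5.5); Ph at 120° is eclipsed with OCH3 at 120° (11.5); Et at 240° is eclipsed with Br at 240° (12.8). Total 29.8 kJ/mol.
OCH3 at 180° is staggered. F at 0° is gauche with Br at 300° (2.2); Ph at 120° is gauche with OCH3 at 180° (3.4); Et at 240° is gauche with OCH3 at 180° (3.0); Et at 240° is gauche with Br at 300° (4.4). Total 13.0 kJ/mol.
OCH3 at 240° is eclipsed. F at 0° is eclipsed with Br at 0° (7.4); Ph at 120° is eclipsed with H at 120° (6.6); Et at 240° is eclipsed with OCH3 at 240° (12.5). Total 26.5 kJ/mol.
OCH3 at 300° is staggered. F at 0° is gauche with OCH3 at 300° (2.5); F at 0° is gauche with Br at 60° (2.2); Ph at 120° is gauche with Br at 60° (4.1); Et at 240° is gauche with OCH3 at 300° (3.0). Total 11.8 kJ/mol.
The minimum (11.8 kJ/mol) occurs with OCH3 at 300°.

300°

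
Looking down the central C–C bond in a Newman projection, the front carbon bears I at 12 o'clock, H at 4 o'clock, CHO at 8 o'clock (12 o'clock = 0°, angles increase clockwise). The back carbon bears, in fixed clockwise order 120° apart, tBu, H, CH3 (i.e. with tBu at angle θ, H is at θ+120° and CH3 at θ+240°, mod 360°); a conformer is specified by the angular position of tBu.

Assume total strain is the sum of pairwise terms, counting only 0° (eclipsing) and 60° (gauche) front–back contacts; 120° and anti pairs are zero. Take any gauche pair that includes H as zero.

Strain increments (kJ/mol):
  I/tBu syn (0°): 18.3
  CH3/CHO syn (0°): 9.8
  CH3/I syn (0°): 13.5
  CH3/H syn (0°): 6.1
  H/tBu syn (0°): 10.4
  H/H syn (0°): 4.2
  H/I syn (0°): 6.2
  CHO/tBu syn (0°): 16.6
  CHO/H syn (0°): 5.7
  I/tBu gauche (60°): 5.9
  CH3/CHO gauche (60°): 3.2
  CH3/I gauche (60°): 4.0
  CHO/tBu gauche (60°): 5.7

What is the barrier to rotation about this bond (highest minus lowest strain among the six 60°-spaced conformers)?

22.6 kJ/mol

tBu at 0° (eclipsed): I–tBu eclipsed, H–H eclipsed, CHO–CH3 eclipsed; 18.3 + 4.2 + 9.8 = 32.3 kJ/mol.
tBu at 60° (staggered): I–tBu gauche, I–CH3 gauche, CHO–CH3 gauche; 5.9 + 4.0 + 3.2 = 13.1 kJ/mol.
tBu at 120° (eclipsed): I–CH3 eclipsed, H–tBu eclipsed, CHO–H eclipsed; 13.5 + 10.4 + 5.7 = 29.6 kJ/mol.
tBu at 180° (staggered): I–CH3 gauche, CHO–tBu gauche; 4.0 + 5.7 = 9.7 kJ/mol.
tBu at 240° (eclipsed): I–H eclipsed, H–CH3 eclipsed, CHO–tBu eclipsed; 6.2 + 6.1 + 16.6 = 28.9 kJ/mol.
tBu at 300° (staggered): I–tBu gauche, CHO–tBu gauche, CHO–CH3 gauche; 5.9 + 5.7 + 3.2 = 14.8 kJ/mol.
Max at 0° (32.3 kJ/mol), min at 180° (9.7 kJ/mol); barrier = 22.6 kJ/mol.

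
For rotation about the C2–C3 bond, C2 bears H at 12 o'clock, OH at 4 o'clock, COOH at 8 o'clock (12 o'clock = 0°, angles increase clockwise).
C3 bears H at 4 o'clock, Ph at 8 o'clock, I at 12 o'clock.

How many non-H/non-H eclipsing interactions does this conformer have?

Non-H eclipsing pairs: COOH(240°)/Ph(240°) — 1 interaction.

1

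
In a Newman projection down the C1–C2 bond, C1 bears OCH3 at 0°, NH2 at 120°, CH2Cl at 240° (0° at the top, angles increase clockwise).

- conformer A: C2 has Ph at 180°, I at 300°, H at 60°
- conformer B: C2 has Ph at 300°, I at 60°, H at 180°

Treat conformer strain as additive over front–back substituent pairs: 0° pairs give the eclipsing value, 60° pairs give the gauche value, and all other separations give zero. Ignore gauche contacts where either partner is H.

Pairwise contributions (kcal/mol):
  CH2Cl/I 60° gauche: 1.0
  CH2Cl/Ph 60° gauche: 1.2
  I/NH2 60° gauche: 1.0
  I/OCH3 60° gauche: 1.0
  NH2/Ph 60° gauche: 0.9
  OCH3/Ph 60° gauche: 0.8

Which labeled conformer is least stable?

A (staggered): OCH3–I gauche, NH2–Ph gauche, CH2Cl–Ph gauche, CH2Cl–I gauche; 1.0 + 0.9 + 1.2 + 1.0 = 4.1 kcal/mol.
B (staggered): OCH3–Ph gauche, OCH3–I gauche, NH2–I gauche, CH2Cl–Ph gauche; 0.8 + 1.0 + 1.0 + 1.2 = 4.0 kcal/mol.
A has the highest total (4.1 kcal/mol).

A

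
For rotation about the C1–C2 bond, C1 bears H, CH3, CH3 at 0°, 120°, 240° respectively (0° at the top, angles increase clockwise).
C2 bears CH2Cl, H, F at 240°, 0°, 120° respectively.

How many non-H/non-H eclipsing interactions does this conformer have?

2

Non-H eclipsing pairs: CH3(120°)/F(120°); CH3(240°)/CH2Cl(240°) — 2 interactions.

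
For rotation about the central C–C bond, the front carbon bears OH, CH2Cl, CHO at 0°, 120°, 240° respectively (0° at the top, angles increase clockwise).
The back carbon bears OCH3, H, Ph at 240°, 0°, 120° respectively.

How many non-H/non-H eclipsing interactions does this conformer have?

2

Non-H eclipsing pairs: CH2Cl(120°)/Ph(120°); CHO(240°)/OCH3(240°) — 2 interactions.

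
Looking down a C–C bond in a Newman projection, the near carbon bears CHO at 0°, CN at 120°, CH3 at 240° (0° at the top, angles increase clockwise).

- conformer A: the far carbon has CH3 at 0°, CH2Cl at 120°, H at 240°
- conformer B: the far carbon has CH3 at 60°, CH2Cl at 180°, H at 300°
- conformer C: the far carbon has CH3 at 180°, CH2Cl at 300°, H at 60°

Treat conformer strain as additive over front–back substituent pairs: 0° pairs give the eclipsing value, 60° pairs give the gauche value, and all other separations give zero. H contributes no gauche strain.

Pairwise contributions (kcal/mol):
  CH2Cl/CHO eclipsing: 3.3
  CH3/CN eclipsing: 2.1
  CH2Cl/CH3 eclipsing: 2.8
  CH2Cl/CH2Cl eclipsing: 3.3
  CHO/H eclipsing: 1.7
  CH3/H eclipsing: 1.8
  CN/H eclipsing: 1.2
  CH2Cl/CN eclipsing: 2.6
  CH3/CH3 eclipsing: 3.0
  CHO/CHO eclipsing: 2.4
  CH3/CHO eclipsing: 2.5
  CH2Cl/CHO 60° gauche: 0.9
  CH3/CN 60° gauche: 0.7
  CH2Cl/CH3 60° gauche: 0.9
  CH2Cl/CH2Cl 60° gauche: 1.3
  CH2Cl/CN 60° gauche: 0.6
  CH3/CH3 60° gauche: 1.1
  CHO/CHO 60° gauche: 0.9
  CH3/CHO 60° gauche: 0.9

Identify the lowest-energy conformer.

A is eclipsed. CHO at 0° is eclipsed with CH3 at 0° (2.5); CN at 120° is eclipsed with CH2Cl at 120° (2.6); CH3 at 240° is eclipsed with H at 240° (1.8). Total 6.9 kcal/mol.
B is staggered. CHO at 0° is gauche with CH3 at 60° (0.9); CN at 120° is gauche with CH3 at 60° (0.7); CN at 120° is gauche with CH2Cl at 180° (0.6); CH3 at 240° is gauche with CH2Cl at 180° (0.9). Total 3.1 kcal/mol.
C is staggered. CHO at 0° is gauche with CH2Cl at 300° (0.9); CN at 120° is gauche with CH3 at 180° (0.7); CH3 at 240° is gauche with CH3 at 180° (1.1); CH3 at 240° is gauche with CH2Cl at 300° (0.9). Total 3.6 kcal/mol.
B has the lowest total (3.1 kcal/mol).

B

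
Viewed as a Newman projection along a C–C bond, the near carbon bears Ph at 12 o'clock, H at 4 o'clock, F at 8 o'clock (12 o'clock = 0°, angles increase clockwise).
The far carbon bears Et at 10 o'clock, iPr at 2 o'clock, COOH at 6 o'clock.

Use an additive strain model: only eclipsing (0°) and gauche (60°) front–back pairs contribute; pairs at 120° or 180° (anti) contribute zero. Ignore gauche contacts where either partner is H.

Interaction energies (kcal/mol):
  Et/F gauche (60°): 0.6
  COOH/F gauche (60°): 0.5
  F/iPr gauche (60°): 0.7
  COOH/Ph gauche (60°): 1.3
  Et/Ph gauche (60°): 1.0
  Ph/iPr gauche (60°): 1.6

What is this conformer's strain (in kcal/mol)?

3.7 kcal/mol

This conformer (staggered): Ph–Et gauche, Ph–iPr gauche, F–Et gauche, F–COOH gauche; 1.0 + 1.6 + 0.6 + 0.5 = 3.7 kcal/mol.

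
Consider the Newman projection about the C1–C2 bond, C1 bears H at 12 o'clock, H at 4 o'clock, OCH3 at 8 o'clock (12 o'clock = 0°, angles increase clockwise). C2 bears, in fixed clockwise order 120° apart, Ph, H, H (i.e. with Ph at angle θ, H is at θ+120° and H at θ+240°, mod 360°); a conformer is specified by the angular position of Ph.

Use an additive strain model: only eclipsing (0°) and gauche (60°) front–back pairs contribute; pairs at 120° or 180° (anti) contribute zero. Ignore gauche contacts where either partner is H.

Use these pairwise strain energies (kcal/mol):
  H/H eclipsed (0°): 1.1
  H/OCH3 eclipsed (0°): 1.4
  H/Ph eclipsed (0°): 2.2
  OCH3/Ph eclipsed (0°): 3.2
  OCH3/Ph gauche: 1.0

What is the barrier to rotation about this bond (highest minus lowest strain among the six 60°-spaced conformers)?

5.4 kcal/mol

Ph at 0° is eclipsed. H at 0° is eclipsed with Ph at 0° (2.2); H at 120° is eclipsed with H at 120° (1.1); OCH3 at 240° is eclipsed with H at 240° (1.4). Total 4.7 kcal/mol.
Ph at 60° (staggered): no non-H gauche contacts → 0.0 kcal/mol.
Ph at 120° is eclipsed. H at 0° is eclipsed with H at 0° (1.1); H at 120° is eclipsed with Ph at 120° (2.2); OCH3 at 240° is eclipsed with H at 240° (1.4). Total 4.7 kcal/mol.
Ph at 180° is staggered. OCH3 at 240° is gauche with Ph at 180° (1.0). Total 1.0 kcal/mol.
Ph at 240° is eclipsed. H at 0° is eclipsed with H at 0° (1.1); H at 120° is eclipsed with H at 120° (1.1); OCH3 at 240° is eclipsed with Ph at 240° (3.2). Total 5.4 kcal/mol.
Ph at 300° is staggered. OCH3 at 240° is gauche with Ph at 300° (1.0). Total 1.0 kcal/mol.
Max at 240° (5.4 kcal/mol), min at 60° (0.0 kcal/mol); barrier = 5.4 kcal/mol.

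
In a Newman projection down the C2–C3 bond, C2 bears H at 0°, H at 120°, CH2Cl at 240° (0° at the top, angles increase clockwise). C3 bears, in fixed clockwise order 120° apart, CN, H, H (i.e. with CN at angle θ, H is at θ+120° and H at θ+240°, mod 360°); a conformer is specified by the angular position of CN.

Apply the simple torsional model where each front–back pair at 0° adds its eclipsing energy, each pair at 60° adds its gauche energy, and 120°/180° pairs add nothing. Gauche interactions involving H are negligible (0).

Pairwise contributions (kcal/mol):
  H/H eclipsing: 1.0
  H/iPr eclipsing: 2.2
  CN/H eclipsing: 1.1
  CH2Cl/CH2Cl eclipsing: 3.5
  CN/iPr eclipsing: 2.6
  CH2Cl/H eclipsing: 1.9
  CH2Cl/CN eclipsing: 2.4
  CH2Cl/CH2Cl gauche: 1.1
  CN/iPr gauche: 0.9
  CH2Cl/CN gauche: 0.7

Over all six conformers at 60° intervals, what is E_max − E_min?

CN at 0° (eclipsed): H–CN eclipsed, H–H eclipsed, CH2Cl–H eclipsed; 1.1 + 1.0 + 1.9 = 4.0 kcal/mol.
CN at 60° (staggered): no non-H gauche contacts → 0.0 kcal/mol.
CN at 120° (eclipsed): H–H eclipsed, H–CN eclipsed, CH2Cl–H eclipsed; 1.0 + 1.1 + 1.9 = 4.0 kcal/mol.
CN at 180° (staggered): CH2Cl–CN gauche; 0.7 = 0.7 kcal/mol.
CN at 240° (eclipsed): H–H eclipsed, H–H eclipsed, CH2Cl–CN eclipsed; 1.0 + 1.0 + 2.4 = 4.4 kcal/mol.
CN at 300° (staggered): CH2Cl–CN gauche; 0.7 = 0.7 kcal/mol.
Max at 240° (4.4 kcal/mol), min at 60° (0.0 kcal/mol); barrier = 4.4 kcal/mol.

4.4 kcal/mol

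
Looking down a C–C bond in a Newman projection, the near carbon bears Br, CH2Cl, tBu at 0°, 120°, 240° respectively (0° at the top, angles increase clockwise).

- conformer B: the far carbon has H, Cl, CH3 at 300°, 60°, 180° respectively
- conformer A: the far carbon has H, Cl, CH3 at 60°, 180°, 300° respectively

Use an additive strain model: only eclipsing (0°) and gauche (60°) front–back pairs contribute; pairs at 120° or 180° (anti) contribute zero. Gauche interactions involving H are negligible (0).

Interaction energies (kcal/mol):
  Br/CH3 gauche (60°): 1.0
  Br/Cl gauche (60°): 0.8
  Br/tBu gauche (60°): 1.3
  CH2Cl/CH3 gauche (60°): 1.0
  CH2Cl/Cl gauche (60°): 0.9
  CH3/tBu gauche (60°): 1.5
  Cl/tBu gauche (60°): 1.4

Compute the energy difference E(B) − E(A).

B (staggered): Br–Cl gauche, CH2Cl–Cl gauche, CH2Cl–CH3 gauche, tBu–CH3 gauche; 0.8 + 0.9 + 1.0 + 1.5 = 4.2 kcal/mol.
A (staggered): Br–CH3 gauche, CH2Cl–Cl gauche, tBu–Cl gauche, tBu–CH3 gauche; 1.0 + 0.9 + 1.4 + 1.5 = 4.8 kcal/mol.
E(B) − E(A) = 4.2 − 4.8 = -0.6 kcal/mol.

-0.6 kcal/mol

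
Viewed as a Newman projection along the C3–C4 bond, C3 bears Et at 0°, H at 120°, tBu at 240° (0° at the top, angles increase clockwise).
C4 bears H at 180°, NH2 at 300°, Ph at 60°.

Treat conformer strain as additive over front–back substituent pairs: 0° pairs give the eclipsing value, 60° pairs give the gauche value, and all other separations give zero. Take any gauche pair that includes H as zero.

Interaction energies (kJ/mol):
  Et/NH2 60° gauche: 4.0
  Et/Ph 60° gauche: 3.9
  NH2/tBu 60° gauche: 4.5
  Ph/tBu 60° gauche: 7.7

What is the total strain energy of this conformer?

This conformer (staggered): Et(0°)/NH2(300°) gauche 4.0; Et(0°)/Ph(60°) gauche 3.9; tBu(240°)/NH2(300°) gauche 4.5 → 12.4 kJ/mol.

12.4 kJ/mol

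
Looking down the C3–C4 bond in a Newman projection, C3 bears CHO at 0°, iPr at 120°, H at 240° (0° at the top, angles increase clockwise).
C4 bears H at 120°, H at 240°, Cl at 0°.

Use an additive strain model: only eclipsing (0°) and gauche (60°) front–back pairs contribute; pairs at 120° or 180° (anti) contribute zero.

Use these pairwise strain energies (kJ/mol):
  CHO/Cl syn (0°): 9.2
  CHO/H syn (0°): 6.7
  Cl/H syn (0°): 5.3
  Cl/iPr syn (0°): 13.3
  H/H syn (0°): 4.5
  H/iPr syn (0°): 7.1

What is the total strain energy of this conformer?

20.8 kJ/mol

This conformer (eclipsed): CHO–Cl eclipsed, iPr–H eclipsed, H–H eclipsed; 9.2 + 7.1 + 4.5 = 20.8 kJ/mol.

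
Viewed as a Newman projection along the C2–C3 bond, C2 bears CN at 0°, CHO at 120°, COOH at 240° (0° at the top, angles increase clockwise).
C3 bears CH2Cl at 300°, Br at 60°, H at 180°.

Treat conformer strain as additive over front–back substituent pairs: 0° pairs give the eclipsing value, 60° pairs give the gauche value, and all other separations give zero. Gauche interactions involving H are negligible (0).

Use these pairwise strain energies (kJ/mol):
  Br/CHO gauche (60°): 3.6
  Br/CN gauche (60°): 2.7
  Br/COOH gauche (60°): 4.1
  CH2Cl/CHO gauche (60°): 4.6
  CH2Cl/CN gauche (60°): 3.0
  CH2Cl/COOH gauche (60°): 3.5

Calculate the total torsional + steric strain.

12.8 kJ/mol

This conformer (staggered): CN(0°)/CH2Cl(300°) gauche 3.0; CN(0°)/Br(60°) gauche 2.7; CHO(120°)/Br(60°) gauche 3.6; COOH(240°)/CH2Cl(300°) gauche 3.5 → 12.8 kJ/mol.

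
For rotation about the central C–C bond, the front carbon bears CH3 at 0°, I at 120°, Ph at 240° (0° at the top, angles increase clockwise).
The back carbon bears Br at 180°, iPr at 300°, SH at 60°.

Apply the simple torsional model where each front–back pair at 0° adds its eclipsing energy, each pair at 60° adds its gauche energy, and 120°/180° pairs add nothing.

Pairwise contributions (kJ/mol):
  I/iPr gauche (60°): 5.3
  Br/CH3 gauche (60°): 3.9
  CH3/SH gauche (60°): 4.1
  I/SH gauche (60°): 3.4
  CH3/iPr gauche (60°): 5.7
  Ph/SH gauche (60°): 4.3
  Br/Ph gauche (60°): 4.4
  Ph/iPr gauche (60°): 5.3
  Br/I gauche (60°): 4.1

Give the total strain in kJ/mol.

27.0 kJ/mol

This conformer is staggered. CH3 at 0° is gauche with iPr at 300° (5.7); CH3 at 0° is gauche with SH at 60° (4.1); I at 120° is gauche with Br at 180° (4.1); I at 120° is gauche with SH at 60° (3.4); Ph at 240° is gauche with Br at 180° (4.4); Ph at 240° is gauche with iPr at 300° (5.3). Total 27.0 kJ/mol.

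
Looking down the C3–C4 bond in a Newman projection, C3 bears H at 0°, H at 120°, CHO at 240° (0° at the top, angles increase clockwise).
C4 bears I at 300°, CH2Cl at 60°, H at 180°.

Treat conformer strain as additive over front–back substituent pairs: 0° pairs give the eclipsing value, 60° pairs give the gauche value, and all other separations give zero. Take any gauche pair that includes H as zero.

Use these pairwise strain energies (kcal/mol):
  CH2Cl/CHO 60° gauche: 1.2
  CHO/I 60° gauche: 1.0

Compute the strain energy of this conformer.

1.0 kcal/mol

This conformer is staggered. CHO at 240° is gauche with I at 300° (1.0). Total 1.0 kcal/mol.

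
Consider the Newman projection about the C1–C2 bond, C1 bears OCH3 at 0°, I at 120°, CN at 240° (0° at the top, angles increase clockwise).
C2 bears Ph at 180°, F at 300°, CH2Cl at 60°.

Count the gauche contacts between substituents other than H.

6

Non-H gauche pairs: OCH3(0°)/F(300°); OCH3(0°)/CH2Cl(60°); I(120°)/Ph(180°); I(120°)/CH2Cl(60°); CN(240°)/Ph(180°); CN(240°)/F(300°) — 6 interactions.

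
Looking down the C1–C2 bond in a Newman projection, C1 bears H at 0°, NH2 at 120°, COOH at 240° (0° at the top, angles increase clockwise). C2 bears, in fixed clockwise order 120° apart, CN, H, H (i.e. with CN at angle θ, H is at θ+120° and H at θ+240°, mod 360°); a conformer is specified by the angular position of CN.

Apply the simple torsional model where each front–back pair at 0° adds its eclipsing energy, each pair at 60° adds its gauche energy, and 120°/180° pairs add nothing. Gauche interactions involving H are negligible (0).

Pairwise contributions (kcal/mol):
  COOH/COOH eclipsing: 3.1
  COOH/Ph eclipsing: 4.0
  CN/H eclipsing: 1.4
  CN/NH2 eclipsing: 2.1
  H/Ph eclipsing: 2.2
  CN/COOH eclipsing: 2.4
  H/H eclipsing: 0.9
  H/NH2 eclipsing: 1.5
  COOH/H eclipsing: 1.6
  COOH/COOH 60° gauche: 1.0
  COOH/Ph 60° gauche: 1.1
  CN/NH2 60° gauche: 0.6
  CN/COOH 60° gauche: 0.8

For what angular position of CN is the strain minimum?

CN at 0° (eclipsed): H–CN eclipsed, NH2–H eclipsed, COOH–H eclipsed; 1.4 + 1.5 + 1.6 = 4.5 kcal/mol.
CN at 60° (staggered): NH2–CN gauche; 0.6 = 0.6 kcal/mol.
CN at 120° (eclipsed): H–H eclipsed, NH2–CN eclipsed, COOH–H eclipsed; 0.9 + 2.1 + 1.6 = 4.6 kcal/mol.
CN at 180° (staggered): NH2–CN gauche, COOH–CN gauche; 0.6 + 0.8 = 1.4 kcal/mol.
CN at 240° (eclipsed): H–H eclipsed, NH2–H eclipsed, COOH–CN eclipsed; 0.9 + 1.5 + 2.4 = 4.8 kcal/mol.
CN at 300° (staggered): COOH–CN gauche; 0.8 = 0.8 kcal/mol.
The minimum (0.6 kcal/mol) occurs with CN at 60°.

60°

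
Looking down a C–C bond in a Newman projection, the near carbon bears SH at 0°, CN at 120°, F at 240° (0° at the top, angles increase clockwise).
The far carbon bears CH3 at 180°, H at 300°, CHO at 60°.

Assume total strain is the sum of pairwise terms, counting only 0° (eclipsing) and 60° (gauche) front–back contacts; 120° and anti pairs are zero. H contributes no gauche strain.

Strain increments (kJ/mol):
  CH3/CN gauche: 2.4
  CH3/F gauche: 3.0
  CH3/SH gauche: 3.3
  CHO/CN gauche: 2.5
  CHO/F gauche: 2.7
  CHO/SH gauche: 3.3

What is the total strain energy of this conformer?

11.2 kJ/mol

This conformer (staggered): SH–CHO gauche, CN–CH3 gauche, CN–CHO gauche, F–CH3 gauche; 3.3 + 2.4 + 2.5 + 3.0 = 11.2 kJ/mol.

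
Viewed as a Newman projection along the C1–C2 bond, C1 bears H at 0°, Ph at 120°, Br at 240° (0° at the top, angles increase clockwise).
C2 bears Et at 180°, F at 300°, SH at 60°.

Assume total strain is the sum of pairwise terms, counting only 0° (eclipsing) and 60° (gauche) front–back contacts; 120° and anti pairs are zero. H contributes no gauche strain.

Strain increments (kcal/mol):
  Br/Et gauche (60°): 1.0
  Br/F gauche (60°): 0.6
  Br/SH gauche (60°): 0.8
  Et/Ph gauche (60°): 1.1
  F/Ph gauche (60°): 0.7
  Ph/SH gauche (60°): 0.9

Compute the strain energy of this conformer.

This conformer (staggered): Ph(120°)/Et(180°) gauche 1.1; Ph(120°)/SH(60°) gauche 0.9; Br(240°)/Et(180°) gauche 1.0; Br(240°)/F(300°) gauche 0.6 → 3.6 kcal/mol.

3.6 kcal/mol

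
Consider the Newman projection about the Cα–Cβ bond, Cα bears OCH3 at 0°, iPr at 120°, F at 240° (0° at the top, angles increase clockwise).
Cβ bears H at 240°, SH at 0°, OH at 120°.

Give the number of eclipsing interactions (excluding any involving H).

Non-H eclipsing pairs: OCH3(0°)/SH(0°); iPr(120°)/OH(120°) — 2 interactions.

2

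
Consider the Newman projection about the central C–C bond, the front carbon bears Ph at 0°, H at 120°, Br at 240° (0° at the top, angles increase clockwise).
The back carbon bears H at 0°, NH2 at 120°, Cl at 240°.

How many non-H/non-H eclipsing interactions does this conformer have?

Non-H eclipsing pairs: Br(240°)/Cl(240°) — 1 interaction.

1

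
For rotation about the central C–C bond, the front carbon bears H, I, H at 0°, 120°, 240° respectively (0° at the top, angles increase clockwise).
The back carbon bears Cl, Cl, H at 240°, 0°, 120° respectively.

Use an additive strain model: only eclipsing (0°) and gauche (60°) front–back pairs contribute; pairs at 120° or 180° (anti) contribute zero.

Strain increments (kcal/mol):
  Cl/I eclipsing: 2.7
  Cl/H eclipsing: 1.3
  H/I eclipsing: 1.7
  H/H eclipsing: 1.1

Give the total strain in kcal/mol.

4.3 kcal/mol

This conformer is eclipsed. H at 0° is eclipsed with Cl at 0° (1.3); I at 120° is eclipsed with H at 120° (1.7); H at 240° is eclipsed with Cl at 240° (1.3). Total 4.3 kcal/mol.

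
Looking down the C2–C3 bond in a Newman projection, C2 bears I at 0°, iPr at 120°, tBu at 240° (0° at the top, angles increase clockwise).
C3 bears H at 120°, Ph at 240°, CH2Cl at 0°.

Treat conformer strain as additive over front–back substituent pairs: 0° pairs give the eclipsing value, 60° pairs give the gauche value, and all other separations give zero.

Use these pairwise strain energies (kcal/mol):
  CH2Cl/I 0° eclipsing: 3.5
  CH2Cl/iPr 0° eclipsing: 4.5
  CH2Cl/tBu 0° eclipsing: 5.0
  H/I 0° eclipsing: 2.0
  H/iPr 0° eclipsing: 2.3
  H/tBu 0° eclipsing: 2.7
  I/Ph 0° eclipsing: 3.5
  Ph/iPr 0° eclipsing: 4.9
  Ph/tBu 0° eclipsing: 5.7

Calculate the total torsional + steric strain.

This conformer (eclipsed): I(0°)/CH2Cl(0°) eclipsed 3.5; iPr(120°)/H(120°) eclipsed 2.3; tBu(240°)/Ph(240°) eclipsed 5.7 → 11.5 kcal/mol.

11.5 kcal/mol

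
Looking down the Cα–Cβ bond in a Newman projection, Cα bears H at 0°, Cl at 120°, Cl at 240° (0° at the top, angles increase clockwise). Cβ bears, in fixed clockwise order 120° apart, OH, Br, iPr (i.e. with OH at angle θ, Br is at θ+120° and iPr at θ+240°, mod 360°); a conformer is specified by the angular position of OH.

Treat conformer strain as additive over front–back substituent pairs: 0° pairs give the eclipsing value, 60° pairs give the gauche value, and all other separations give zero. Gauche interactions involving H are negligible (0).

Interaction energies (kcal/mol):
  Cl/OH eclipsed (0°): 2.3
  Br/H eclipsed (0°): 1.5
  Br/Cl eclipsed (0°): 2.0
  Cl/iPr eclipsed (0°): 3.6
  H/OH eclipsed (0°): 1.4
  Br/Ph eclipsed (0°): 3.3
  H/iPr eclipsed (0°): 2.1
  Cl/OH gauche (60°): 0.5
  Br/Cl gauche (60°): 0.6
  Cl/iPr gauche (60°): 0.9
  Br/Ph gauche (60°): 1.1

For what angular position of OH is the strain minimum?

OH at 0° (eclipsed): H–OH eclipsed, Cl–Br eclipsed, Cl–iPr eclipsed; 1.4 + 2.0 + 3.6 = 7.0 kcal/mol.
OH at 60° (staggered): Cl–OH gauche, Cl–Br gauche, Cl–Br gauche, Cl–iPr gauche; 0.5 + 0.6 + 0.6 + 0.9 = 2.6 kcal/mol.
OH at 120° (eclipsed): H–iPr eclipsed, Cl–OH eclipsed, Cl–Br eclipsed; 2.1 + 2.3 + 2.0 = 6.4 kcal/mol.
OH at 180° (staggered): Cl–OH gauche, Cl–iPr gauche, Cl–OH gauche, Cl–Br gauche; 0.5 + 0.9 + 0.5 + 0.6 = 2.5 kcal/mol.
OH at 240° (eclipsed): H–Br eclipsed, Cl–iPr eclipsed, Cl–OH eclipsed; 1.5 + 3.6 + 2.3 = 7.4 kcal/mol.
OH at 300° (staggered): Cl–Br gauche, Cl–iPr gauche, Cl–OH gauche, Cl–iPr gauche; 0.6 + 0.9 + 0.5 + 0.9 = 2.9 kcal/mol.
The minimum (2.5 kcal/mol) occurs with OH at 180°.

180°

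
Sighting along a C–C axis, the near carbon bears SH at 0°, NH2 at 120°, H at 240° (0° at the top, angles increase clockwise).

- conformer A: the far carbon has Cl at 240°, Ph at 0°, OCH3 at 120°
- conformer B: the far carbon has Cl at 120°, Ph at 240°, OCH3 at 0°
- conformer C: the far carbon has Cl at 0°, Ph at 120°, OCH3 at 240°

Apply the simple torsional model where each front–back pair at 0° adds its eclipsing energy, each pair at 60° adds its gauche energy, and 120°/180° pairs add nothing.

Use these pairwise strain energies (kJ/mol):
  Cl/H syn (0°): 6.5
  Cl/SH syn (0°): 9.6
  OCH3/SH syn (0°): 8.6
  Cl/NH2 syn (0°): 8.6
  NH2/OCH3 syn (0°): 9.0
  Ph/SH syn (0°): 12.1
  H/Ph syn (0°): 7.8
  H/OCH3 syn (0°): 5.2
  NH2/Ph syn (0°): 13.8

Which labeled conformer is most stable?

A (eclipsed): SH(0°)/Ph(0°) eclipsed 12.1; NH2(120°)/OCH3(120°) eclipsed 9.0; H(240°)/Cl(240°) eclipsed 6.5 → 27.6 kJ/mol.
B (eclipsed): SH(0°)/OCH3(0°) eclipsed 8.6; NH2(120°)/Cl(120°) eclipsed 8.6; H(240°)/Ph(240°) eclipsed 7.8 → 25.0 kJ/mol.
C (eclipsed): SH(0°)/Cl(0°) eclipsed 9.6; NH2(120°)/Ph(120°) eclipsed 13.8; H(240°)/OCH3(240°) eclipsed 5.2 → 28.6 kJ/mol.
B has the lowest total (25.0 kJ/mol).

B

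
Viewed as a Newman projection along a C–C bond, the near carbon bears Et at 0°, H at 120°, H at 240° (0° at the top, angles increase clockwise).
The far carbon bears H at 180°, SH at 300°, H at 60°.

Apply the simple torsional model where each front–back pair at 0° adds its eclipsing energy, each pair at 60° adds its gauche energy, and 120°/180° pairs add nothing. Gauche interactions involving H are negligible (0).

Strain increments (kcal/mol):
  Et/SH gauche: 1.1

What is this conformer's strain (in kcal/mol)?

This conformer (staggered): Et–SH gauche; 1.1 = 1.1 kcal/mol.

1.1 kcal/mol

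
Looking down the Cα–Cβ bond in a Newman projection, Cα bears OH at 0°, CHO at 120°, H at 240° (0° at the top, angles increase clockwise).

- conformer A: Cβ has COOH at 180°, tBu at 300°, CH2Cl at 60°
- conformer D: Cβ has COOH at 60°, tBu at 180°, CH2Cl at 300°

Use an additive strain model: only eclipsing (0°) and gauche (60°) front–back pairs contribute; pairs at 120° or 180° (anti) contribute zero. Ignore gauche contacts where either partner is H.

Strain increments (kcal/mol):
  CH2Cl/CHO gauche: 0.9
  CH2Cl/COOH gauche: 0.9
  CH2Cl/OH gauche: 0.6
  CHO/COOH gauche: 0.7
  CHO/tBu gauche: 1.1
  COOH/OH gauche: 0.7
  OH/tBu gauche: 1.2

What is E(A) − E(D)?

+0.3 kcal/mol

A (staggered): OH–tBu gauche, OH–CH2Cl gauche, CHO–COOH gauche, CHO–CH2Cl gauche; 1.2 + 0.6 + 0.7 + 0.9 = 3.4 kcal/mol.
D (staggered): OH–COOH gauche, OH–CH2Cl gauche, CHO–COOH gauche, CHO–tBu gauche; 0.7 + 0.6 + 0.7 + 1.1 = 3.1 kcal/mol.
E(A) − E(D) = 3.4 − 3.1 = +0.3 kcal/mol.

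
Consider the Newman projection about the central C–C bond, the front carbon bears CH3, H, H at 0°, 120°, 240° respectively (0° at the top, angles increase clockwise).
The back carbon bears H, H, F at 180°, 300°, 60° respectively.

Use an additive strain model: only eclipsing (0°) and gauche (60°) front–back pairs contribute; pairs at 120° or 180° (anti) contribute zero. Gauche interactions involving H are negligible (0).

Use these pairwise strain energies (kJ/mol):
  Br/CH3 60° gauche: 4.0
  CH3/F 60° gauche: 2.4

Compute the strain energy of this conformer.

2.4 kJ/mol

This conformer is staggered. CH3 at 0° is gauche with F at 60° (2.4). Total 2.4 kJ/mol.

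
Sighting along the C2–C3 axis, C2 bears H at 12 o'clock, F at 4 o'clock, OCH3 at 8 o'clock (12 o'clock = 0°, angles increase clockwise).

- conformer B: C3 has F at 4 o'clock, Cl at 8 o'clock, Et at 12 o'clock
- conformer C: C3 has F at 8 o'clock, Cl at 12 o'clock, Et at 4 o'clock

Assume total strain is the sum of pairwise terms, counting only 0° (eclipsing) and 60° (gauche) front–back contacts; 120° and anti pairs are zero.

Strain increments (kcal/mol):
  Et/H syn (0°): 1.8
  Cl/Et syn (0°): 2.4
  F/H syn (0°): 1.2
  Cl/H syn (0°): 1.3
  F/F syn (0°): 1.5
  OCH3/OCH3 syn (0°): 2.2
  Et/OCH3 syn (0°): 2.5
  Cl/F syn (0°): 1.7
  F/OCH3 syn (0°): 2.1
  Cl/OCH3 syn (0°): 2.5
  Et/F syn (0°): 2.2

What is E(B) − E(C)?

B is eclipsed. H at 0° is eclipsed with Et at 0° (1.8); F at 120° is eclipsed with F at 120° (1.5); OCH3 at 240° is eclipsed with Cl at 240° (2.5). Total 5.8 kcal/mol.
C is eclipsed. H at 0° is eclipsed with Cl at 0° (1.3); F at 120° is eclipsed with Et at 120° (2.2); OCH3 at 240° is eclipsed with F at 240° (2.1). Total 5.6 kcal/mol.
E(B) − E(C) = 5.8 − 5.6 = +0.2 kcal/mol.

+0.2 kcal/mol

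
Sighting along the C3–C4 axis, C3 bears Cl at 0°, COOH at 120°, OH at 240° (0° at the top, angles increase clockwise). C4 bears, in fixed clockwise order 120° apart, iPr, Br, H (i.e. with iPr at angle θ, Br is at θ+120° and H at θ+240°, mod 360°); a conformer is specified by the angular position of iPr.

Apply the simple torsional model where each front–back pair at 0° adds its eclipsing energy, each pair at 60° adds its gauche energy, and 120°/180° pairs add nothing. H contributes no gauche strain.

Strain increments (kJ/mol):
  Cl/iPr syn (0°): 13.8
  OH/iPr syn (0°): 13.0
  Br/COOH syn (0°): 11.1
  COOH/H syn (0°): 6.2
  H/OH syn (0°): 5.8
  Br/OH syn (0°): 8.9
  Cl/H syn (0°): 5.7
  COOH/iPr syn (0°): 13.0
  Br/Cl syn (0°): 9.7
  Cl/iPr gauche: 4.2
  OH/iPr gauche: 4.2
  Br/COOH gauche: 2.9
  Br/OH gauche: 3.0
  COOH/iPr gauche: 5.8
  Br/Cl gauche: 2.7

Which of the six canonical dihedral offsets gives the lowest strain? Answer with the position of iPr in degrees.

iPr at 0° (eclipsed): Cl–iPr eclipsed, COOH–Br eclipsed, OH–H eclipsed; 13.8 + 11.1 + 5.8 = 30.7 kJ/mol.
iPr at 60° (staggered): Cl–iPr gauche, COOH–iPr gauche, COOH–Br gauche, OH–Br gauche; 4.2 + 5.8 + 2.9 + 3.0 = 15.9 kJ/mol.
iPr at 120° (eclipsed): Cl–H eclipsed, COOH–iPr eclipsed, OH–Br eclipsed; 5.7 + 13.0 + 8.9 = 27.6 kJ/mol.
iPr at 180° (staggered): Cl–Br gauche, COOH–iPr gauche, OH–iPr gauche, OH–Br gauche; 2.7 + 5.8 + 4.2 + 3.0 = 15.7 kJ/mol.
iPr at 240° (eclipsed): Cl–Br eclipsed, COOH–H eclipsed, OH–iPr eclipsed; 9.7 + 6.2 + 13.0 = 28.9 kJ/mol.
iPr at 300° (staggered): Cl–iPr gauche, Cl–Br gauche, COOH–Br gauche, OH–iPr gauche; 4.2 + 2.7 + 2.9 + 4.2 = 14.0 kJ/mol.
The minimum (14.0 kJ/mol) occurs with iPr at 300°.

300°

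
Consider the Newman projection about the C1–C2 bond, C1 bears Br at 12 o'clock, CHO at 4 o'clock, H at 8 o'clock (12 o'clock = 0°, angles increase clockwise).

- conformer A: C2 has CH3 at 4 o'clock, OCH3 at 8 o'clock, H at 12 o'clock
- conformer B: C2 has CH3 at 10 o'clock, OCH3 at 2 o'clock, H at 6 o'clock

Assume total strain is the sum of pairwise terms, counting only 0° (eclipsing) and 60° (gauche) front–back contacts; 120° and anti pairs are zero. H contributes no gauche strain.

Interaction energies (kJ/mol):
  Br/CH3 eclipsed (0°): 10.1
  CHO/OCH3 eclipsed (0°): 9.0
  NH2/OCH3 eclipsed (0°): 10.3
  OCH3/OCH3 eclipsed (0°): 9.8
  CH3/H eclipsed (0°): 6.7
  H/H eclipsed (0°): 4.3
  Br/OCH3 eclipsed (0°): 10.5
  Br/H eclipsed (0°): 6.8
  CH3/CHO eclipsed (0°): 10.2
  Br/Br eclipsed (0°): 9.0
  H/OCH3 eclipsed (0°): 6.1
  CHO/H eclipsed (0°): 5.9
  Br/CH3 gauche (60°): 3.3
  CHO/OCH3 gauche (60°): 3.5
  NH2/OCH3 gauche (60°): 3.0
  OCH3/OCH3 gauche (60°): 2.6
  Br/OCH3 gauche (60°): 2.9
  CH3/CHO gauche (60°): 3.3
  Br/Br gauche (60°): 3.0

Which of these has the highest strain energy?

A

A is eclipsed. Br at 0° is eclipsed with H at 0° (6.8); CHO at 120° is eclipsed with CH3 at 120° (10.2); H at 240° is eclipsed with OCH3 at 240° (6.1). Total 23.1 kJ/mol.
B is staggered. Br at 0° is gauche with CH3 at 300° (3.3); Br at 0° is gauche with OCH3 at 60° (2.9); CHO at 120° is gauche with OCH3 at 60° (3.5). Total 9.7 kJ/mol.
A has the highest total (23.1 kJ/mol).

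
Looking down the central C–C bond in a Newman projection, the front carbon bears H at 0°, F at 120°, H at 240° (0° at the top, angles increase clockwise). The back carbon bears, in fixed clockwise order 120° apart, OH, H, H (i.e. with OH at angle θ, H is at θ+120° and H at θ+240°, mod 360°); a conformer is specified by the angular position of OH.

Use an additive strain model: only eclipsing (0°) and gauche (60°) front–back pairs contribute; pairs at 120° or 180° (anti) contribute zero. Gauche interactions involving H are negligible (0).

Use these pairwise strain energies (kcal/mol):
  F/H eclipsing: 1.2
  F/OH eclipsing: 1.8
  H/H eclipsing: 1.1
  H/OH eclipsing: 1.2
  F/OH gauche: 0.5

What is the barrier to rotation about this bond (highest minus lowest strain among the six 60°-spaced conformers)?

4.0 kcal/mol

OH at 0° is eclipsed. H at 0° is eclipsed with OH at 0° (1.2); F at 120° is eclipsed with H at 120° (1.2); H at 240° is eclipsed with H at 240° (1.1). Total 3.5 kcal/mol.
OH at 60° is staggered. F at 120° is gauche with OH at 60° (0.5). Total 0.5 kcal/mol.
OH at 120° is eclipsed. H at 0° is eclipsed with H at 0° (1.1); F at 120° is eclipsed with OH at 120° (1.8); H at 240° is eclipsed with H at 240° (1.1). Total 4.0 kcal/mol.
OH at 180° is staggered. F at 120° is gauche with OH at 180° (0.5). Total 0.5 kcal/mol.
OH at 240° is eclipsed. H at 0° is eclipsed with H at 0° (1.1); F at 120° is eclipsed with H at 120° (1.2); H at 240° is eclipsed with OH at 240° (1.2). Total 3.5 kcal/mol.
OH at 300° (staggered): no non-H gauche contacts → 0.0 kcal/mol.
Max at 120° (4.0 kcal/mol), min at 300° (0.0 kcal/mol); barrier = 4.0 kcal/mol.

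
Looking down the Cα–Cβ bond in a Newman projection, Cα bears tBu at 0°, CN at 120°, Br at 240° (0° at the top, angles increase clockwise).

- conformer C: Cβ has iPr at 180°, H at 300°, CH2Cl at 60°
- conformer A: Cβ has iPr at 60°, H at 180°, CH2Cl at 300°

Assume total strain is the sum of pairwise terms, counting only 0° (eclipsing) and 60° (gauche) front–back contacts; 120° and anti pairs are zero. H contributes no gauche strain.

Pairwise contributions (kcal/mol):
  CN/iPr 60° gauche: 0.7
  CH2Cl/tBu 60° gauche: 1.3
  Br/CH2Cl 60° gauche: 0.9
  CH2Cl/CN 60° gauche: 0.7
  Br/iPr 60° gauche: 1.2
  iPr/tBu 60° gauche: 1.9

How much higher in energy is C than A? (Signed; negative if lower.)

C (staggered): tBu–CH2Cl gauche, CN–iPr gauche, CN–CH2Cl gauche, Br–iPr gauche; 1.3 + 0.7 + 0.7 + 1.2 = 3.9 kcal/mol.
A (staggered): tBu–iPr gauche, tBu–CH2Cl gauche, CN–iPr gauche, Br–CH2Cl gauche; 1.9 + 1.3 + 0.7 + 0.9 = 4.8 kcal/mol.
E(C) − E(A) = 3.9 − 4.8 = -0.9 kcal/mol.

-0.9 kcal/mol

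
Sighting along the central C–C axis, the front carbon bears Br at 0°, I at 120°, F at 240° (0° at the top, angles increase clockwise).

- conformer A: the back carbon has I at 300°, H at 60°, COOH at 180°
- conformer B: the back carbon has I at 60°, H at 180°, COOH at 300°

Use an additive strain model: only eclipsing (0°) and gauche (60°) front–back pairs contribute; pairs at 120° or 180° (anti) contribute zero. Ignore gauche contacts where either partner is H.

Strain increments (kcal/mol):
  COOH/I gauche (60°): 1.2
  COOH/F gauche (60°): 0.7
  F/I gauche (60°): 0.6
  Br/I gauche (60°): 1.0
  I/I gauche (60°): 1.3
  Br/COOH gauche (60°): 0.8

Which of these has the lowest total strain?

A

A (staggered): Br(0°)/I(300°) gauche 1.0; I(120°)/COOH(180°) gauche 1.2; F(240°)/I(300°) gauche 0.6; F(240°)/COOH(180°) gauche 0.7 → 3.5 kcal/mol.
B (staggered): Br(0°)/I(60°) gauche 1.0; Br(0°)/COOH(300°) gauche 0.8; I(120°)/I(60°) gauche 1.3; F(240°)/COOH(300°) gauche 0.7 → 3.8 kcal/mol.
A has the lowest total (3.5 kcal/mol).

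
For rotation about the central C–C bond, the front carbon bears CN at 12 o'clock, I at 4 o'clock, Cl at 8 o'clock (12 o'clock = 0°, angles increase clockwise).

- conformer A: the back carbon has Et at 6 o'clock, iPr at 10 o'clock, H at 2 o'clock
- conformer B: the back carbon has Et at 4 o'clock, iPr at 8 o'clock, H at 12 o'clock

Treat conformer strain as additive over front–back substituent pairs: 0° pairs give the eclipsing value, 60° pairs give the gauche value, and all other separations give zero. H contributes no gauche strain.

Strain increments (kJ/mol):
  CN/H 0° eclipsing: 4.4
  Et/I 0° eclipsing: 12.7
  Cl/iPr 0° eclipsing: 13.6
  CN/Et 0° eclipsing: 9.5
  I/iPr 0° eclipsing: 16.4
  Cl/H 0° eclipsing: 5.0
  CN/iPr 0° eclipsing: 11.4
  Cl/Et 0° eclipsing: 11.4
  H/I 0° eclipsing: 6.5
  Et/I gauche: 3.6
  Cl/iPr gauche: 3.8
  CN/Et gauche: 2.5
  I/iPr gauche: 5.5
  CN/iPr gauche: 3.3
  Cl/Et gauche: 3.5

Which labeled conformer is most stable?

A is staggered. CN at 0° is gauche with iPr at 300° (3.3); I at 120° is gauche with Et at 180° (3.6); Cl at 240° is gauche with Et at 180° (3.5); Cl at 240° is gauche with iPr at 300° (3.8). Total 14.2 kJ/mol.
B is eclipsed. CN at 0° is eclipsed with H at 0° (4.4); I at 120° is eclipsed with Et at 120° (12.7); Cl at 240° is eclipsed with iPr at 240° (13.6). Total 30.7 kJ/mol.
A has the lowest total (14.2 kJ/mol).

A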